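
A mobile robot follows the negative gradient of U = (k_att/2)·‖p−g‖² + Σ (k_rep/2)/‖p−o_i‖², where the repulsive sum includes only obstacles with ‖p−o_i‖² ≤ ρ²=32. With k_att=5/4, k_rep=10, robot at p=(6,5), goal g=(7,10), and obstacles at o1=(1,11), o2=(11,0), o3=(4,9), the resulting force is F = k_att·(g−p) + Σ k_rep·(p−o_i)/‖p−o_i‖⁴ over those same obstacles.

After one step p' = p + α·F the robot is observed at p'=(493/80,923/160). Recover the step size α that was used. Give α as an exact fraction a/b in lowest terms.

α = 1/8

F_att = 5/4·(g−p) = 5/4·(1,5) = (1.2500,6.2500)
o1: d²=61 > ρ²=32 → inactive
o2: d²=50 > ρ²=32 → inactive
o3: d²=20 ≤ ρ²=32; F_rep = 10·(2,-4)/20² = (0.0500,-0.1000)
F = F_att + ΣF_rep = (1.3000,6.1500)
Δp = p'−p = (0.1625,0.7688); α = Δx/Fx = (13/80) / (13/10) = 1/8
check: Δy/Fy = (123/160) / (123/20) = 1/8 ✓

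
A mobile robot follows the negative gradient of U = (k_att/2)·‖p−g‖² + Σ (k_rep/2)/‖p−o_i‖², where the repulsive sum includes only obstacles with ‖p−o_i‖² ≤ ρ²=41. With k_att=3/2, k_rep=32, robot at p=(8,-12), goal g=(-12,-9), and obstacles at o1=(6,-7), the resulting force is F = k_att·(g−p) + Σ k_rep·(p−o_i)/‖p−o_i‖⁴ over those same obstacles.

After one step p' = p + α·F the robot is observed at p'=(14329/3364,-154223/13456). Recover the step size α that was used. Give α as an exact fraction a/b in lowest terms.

α = 1/8

F_att = 3/2·(g−p) = 3/2·(-20,3) = (-30.0000,4.5000)
o1: d²=29 ≤ ρ²=41; F_rep = 32·(2,-5)/29² = (0.0761,-0.1902)
F = F_att + ΣF_rep = (-29.9239,4.3098)
Δp = p'−p = (-3.7405,0.5387); α = Δx/Fx = (-12583/3364) / (-25166/841) = 1/8
check: Δy/Fy = (7249/13456) / (7249/1682) = 1/8 ✓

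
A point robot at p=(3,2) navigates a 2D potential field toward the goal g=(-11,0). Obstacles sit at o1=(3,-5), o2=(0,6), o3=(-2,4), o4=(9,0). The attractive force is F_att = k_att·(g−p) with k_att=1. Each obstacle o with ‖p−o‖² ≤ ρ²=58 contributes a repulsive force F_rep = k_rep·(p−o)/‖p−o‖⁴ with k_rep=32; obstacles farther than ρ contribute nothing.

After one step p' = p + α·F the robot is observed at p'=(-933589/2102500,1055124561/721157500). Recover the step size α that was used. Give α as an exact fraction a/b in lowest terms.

F_att = 1·(g−p) = 1·(-14,-2) = (-14.0000,-2.0000)
o1: d²=49 ≤ ρ²=58; F_rep = 32·(0,7)/49² = (0.0000,0.0933)
o2: d²=25 ≤ ρ²=58; F_rep = 32·(3,-4)/25² = (0.1536,-0.2048)
o3: d²=29 ≤ ρ²=58; F_rep = 32·(5,-2)/29² = (0.1902,-0.0761)
o4: d²=40 ≤ ρ²=58; F_rep = 32·(-6,2)/40² = (-0.1200,0.0400)
F = F_att + ΣF_rep = (-13.7762,-2.1476)
Δp = p'−p = (-3.4440,-0.5369); α = Δx/Fx = (-7241089/2102500) / (-7241089/525625) = 1/4
check: Δy/Fy = (-387190439/721157500) / (-387190439/180289375) = 1/4 ✓

α = 1/4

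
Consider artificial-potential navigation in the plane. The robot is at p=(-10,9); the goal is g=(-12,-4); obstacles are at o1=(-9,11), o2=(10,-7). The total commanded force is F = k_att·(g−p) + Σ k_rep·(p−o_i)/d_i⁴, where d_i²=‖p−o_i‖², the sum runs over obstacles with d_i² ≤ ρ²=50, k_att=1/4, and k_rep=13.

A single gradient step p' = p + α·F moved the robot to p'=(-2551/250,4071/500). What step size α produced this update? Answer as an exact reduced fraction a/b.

F_att = 1/4·(g−p) = 1/4·(-2,-13) = (-0.5000,-3.2500)
o1: d²=5 ≤ ρ²=50; F_rep = 13·(-1,-2)/5² = (-0.5200,-1.0400)
o2: d²=656 > ρ²=50 → inactive
F = F_att + ΣF_rep = (-1.0200,-4.2900)
Δp = p'−p = (-0.2040,-0.8580); α = Δx/Fx = (-51/250) / (-51/50) = 1/5
check: Δy/Fy = (-429/500) / (-429/100) = 1/5 ✓

α = 1/5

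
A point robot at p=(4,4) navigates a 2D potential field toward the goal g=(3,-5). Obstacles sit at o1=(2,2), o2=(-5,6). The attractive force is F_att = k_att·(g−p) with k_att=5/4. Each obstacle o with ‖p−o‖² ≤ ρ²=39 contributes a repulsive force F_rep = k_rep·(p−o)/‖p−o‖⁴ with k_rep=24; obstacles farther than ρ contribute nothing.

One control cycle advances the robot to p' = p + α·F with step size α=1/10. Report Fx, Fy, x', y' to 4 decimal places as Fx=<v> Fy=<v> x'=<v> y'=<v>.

Fx=-0.5000 Fy=-10.5000 x'=3.9500 y'=2.9500

F_att = 5/4·(g−p) = 5/4·(-1,-9) = (-1.2500,-11.2500)
o1: d²=8 ≤ ρ²=39; F_rep = 24·(2,2)/8² = (0.7500,0.7500)
o2: d²=85 > ρ²=39 → inactive
F = F_att + ΣF_rep = (-0.5000,-10.5000)
p' = p + 1/10·F = (3.9500,2.9500)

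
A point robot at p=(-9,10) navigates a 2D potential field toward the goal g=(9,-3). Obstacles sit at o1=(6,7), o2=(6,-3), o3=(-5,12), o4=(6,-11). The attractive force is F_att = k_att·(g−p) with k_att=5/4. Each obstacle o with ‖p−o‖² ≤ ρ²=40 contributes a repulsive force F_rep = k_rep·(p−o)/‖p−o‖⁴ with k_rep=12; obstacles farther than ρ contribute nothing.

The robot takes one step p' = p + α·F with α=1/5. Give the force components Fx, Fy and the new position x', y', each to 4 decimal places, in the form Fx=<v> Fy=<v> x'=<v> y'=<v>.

Fx=22.3800 Fy=-16.3100 x'=-4.5240 y'=6.7380

F_att = 5/4·(g−p) = 5/4·(18,-13) = (22.5000,-16.2500)
o1: d²=234 > ρ²=40 → inactive
o2: d²=394 > ρ²=40 → inactive
o3: d²=20 ≤ ρ²=40; F_rep = 12·(-4,-2)/20² = (-0.1200,-0.0600)
o4: d²=666 > ρ²=40 → inactive
F = F_att + ΣF_rep = (22.3800,-16.3100)
p' = p + 1/5·F = (-4.5240,6.7380)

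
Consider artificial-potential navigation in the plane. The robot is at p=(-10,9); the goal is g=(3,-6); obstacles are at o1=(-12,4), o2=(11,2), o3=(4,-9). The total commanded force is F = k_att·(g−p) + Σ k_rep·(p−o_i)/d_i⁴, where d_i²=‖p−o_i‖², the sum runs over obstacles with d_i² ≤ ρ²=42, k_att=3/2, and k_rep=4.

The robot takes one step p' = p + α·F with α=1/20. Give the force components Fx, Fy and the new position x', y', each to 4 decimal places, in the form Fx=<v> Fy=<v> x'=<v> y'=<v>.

F_att = 3/2·(g−p) = 3/2·(13,-15) = (19.5000,-22.5000)
o1: d²=29 ≤ ρ²=42; F_rep = 4·(2,5)/29² = (0.0095,0.0238)
o2: d²=490 > ρ²=42 → inactive
o3: d²=520 > ρ²=42 → inactive
F = F_att + ΣF_rep = (19.5095,-22.4762)
p' = p + 1/20·F = (-9.0245,7.8762)

Fx=19.5095 Fy=-22.4762 x'=-9.0245 y'=7.8762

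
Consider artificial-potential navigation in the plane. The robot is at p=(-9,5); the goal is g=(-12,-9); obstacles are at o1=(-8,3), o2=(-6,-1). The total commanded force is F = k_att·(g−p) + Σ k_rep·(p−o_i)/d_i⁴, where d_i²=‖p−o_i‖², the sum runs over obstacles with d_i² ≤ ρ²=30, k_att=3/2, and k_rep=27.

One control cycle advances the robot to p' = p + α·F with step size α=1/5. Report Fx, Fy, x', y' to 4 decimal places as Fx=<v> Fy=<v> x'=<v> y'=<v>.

F_att = 3/2·(g−p) = 3/2·(-3,-14) = (-4.5000,-21.0000)
o1: d²=5 ≤ ρ²=30; F_rep = 27·(-1,2)/5² = (-1.0800,2.1600)
o2: d²=45 > ρ²=30 → inactive
F = F_att + ΣF_rep = (-5.5800,-18.8400)
p' = p + 1/5·F = (-10.1160,1.2320)

Fx=-5.5800 Fy=-18.8400 x'=-10.1160 y'=1.2320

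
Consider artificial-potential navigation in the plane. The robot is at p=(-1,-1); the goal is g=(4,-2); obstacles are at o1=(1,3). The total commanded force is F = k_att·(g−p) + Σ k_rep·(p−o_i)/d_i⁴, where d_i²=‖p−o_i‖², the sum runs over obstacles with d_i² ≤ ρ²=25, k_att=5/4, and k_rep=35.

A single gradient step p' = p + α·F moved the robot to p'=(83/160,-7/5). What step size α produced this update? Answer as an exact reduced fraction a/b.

F_att = 5/4·(g−p) = 5/4·(5,-1) = (6.2500,-1.2500)
o1: d²=20 ≤ ρ²=25; F_rep = 35·(-2,-4)/20² = (-0.1750,-0.3500)
F = F_att + ΣF_rep = (6.0750,-1.6000)
Δp = p'−p = (1.5188,-0.4000); α = Δx/Fx = (243/160) / (243/40) = 1/4
check: Δy/Fy = (-2/5) / (-8/5) = 1/4 ✓

α = 1/4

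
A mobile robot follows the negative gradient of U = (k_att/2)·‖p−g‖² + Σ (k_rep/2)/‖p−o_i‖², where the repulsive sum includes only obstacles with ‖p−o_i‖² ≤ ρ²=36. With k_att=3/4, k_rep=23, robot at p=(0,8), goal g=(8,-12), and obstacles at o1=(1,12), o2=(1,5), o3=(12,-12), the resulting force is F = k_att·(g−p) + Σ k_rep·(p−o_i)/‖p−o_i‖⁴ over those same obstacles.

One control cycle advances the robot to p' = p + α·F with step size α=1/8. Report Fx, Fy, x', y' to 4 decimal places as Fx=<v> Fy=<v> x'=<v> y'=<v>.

F_att = 3/4·(g−p) = 3/4·(8,-20) = (6.0000,-15.0000)
o1: d²=17 ≤ ρ²=36; F_rep = 23·(-1,-4)/17² = (-0.0796,-0.3183)
o2: d²=10 ≤ ρ²=36; F_rep = 23·(-1,3)/10² = (-0.2300,0.6900)
o3: d²=544 > ρ²=36 → inactive
F = F_att + ΣF_rep = (5.6904,-14.6283)
p' = p + 1/8·F = (0.7113,6.1715)

Fx=5.6904 Fy=-14.6283 x'=0.7113 y'=6.1715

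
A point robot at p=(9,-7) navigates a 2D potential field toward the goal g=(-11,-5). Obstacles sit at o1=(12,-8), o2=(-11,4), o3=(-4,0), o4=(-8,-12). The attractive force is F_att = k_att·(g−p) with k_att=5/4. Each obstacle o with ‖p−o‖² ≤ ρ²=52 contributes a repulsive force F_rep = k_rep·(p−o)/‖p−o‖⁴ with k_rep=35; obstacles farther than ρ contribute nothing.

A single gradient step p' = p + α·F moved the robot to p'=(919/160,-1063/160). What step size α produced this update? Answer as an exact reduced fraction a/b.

α = 1/8

F_att = 5/4·(g−p) = 5/4·(-20,2) = (-25.0000,2.5000)
o1: d²=10 ≤ ρ²=52; F_rep = 35·(-3,1)/10² = (-1.0500,0.3500)
o2: d²=521 > ρ²=52 → inactive
o3: d²=218 > ρ²=52 → inactive
o4: d²=314 > ρ²=52 → inactive
F = F_att + ΣF_rep = (-26.0500,2.8500)
Δp = p'−p = (-3.2563,0.3563); α = Δx/Fx = (-521/160) / (-521/20) = 1/8
check: Δy/Fy = (57/160) / (57/20) = 1/8 ✓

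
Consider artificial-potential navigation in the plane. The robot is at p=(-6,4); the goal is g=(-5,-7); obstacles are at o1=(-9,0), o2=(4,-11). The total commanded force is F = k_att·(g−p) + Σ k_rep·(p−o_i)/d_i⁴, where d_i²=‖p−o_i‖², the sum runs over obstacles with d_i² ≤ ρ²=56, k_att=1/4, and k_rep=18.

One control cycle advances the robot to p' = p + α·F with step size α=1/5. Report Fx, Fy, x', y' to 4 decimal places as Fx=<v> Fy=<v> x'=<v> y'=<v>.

Fx=0.3364 Fy=-2.6348 x'=-5.9327 y'=3.4730

F_att = 1/4·(g−p) = 1/4·(1,-11) = (0.2500,-2.7500)
o1: d²=25 ≤ ρ²=56; F_rep = 18·(3,4)/25² = (0.0864,0.1152)
o2: d²=325 > ρ²=56 → inactive
F = F_att + ΣF_rep = (0.3364,-2.6348)
p' = p + 1/5·F = (-5.9327,3.4730)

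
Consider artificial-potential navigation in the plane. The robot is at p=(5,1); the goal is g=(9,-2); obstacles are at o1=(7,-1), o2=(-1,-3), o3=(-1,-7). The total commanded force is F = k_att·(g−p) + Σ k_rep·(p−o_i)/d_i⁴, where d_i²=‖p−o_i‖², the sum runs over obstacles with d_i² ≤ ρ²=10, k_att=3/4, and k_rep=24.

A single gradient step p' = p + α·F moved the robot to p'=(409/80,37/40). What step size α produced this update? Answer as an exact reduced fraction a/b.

F_att = 3/4·(g−p) = 3/4·(4,-3) = (3.0000,-2.2500)
o1: d²=8 ≤ ρ²=10; F_rep = 24·(-2,2)/8² = (-0.7500,0.7500)
o2: d²=52 > ρ²=10 → inactive
o3: d²=100 > ρ²=10 → inactive
F = F_att + ΣF_rep = (2.2500,-1.5000)
Δp = p'−p = (0.1125,-0.0750); α = Δx/Fx = (9/80) / (9/4) = 1/20
check: Δy/Fy = (-3/40) / (-3/2) = 1/20 ✓

α = 1/20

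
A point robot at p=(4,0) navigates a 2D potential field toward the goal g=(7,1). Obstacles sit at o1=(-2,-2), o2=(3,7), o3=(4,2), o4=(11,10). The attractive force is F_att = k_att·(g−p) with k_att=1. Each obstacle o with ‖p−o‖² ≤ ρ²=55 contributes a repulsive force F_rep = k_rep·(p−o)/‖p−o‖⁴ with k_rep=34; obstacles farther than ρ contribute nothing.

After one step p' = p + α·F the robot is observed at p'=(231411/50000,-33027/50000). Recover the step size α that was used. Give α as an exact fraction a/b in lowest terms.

F_att = 1·(g−p) = 1·(3,1) = (3.0000,1.0000)
o1: d²=40 ≤ ρ²=55; F_rep = 34·(6,2)/40² = (0.1275,0.0425)
o2: d²=50 ≤ ρ²=55; F_rep = 34·(1,-7)/50² = (0.0136,-0.0952)
o3: d²=4 ≤ ρ²=55; F_rep = 34·(0,-2)/4² = (0.0000,-4.2500)
o4: d²=149 > ρ²=55 → inactive
F = F_att + ΣF_rep = (3.1411,-3.3027)
Δp = p'−p = (0.6282,-0.6605); α = Δx/Fx = (31411/50000) / (31411/10000) = 1/5
check: Δy/Fy = (-33027/50000) / (-33027/10000) = 1/5 ✓

α = 1/5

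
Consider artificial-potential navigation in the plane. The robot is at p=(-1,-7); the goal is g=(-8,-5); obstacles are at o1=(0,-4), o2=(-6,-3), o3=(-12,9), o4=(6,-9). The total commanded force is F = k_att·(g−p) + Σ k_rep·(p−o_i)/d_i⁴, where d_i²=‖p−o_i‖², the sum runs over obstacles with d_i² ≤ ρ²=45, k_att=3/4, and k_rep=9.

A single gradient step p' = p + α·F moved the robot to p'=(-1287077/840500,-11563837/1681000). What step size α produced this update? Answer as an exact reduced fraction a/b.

F_att = 3/4·(g−p) = 3/4·(-7,2) = (-5.2500,1.5000)
o1: d²=10 ≤ ρ²=45; F_rep = 9·(-1,-3)/10² = (-0.0900,-0.2700)
o2: d²=41 ≤ ρ²=45; F_rep = 9·(5,-4)/41² = (0.0268,-0.0214)
o3: d²=377 > ρ²=45 → inactive
o4: d²=53 > ρ²=45 → inactive
F = F_att + ΣF_rep = (-5.3132,1.2086)
Δp = p'−p = (-0.5313,0.1209); α = Δx/Fx = (-446577/840500) / (-446577/84050) = 1/10
check: Δy/Fy = (203163/1681000) / (203163/168100) = 1/10 ✓

α = 1/10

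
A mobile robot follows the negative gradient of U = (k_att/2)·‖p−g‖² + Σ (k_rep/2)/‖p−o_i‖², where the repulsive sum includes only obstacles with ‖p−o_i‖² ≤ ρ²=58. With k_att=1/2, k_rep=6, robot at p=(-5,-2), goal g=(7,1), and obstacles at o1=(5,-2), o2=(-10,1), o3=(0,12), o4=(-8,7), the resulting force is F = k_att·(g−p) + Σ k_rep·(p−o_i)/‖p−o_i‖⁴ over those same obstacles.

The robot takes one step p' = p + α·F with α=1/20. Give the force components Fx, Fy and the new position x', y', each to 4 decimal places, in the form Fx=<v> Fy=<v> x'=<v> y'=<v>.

Fx=6.0260 Fy=1.4844 x'=-4.6987 y'=-1.9258

F_att = 1/2·(g−p) = 1/2·(12,3) = (6.0000,1.5000)
o1: d²=100 > ρ²=58 → inactive
o2: d²=34 ≤ ρ²=58; F_rep = 6·(5,-3)/34² = (0.0260,-0.0156)
o3: d²=221 > ρ²=58 → inactive
o4: d²=90 > ρ²=58 → inactive
F = F_att + ΣF_rep = (6.0260,1.4844)
p' = p + 1/20·F = (-4.6987,-1.9258)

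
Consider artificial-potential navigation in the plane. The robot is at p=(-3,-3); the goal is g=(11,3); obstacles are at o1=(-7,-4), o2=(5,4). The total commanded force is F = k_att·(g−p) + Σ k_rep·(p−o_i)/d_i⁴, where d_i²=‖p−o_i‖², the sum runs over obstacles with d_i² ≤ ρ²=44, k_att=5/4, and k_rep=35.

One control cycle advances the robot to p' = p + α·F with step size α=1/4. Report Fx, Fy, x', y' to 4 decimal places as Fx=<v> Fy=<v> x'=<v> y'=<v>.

Fx=17.9844 Fy=7.6211 x'=1.4961 y'=-1.0947

F_att = 5/4·(g−p) = 5/4·(14,6) = (17.5000,7.5000)
o1: d²=17 ≤ ρ²=44; F_rep = 35·(4,1)/17² = (0.4844,0.1211)
o2: d²=113 > ρ²=44 → inactive
F = F_att + ΣF_rep = (17.9844,7.6211)
p' = p + 1/4·F = (1.4961,-1.0947)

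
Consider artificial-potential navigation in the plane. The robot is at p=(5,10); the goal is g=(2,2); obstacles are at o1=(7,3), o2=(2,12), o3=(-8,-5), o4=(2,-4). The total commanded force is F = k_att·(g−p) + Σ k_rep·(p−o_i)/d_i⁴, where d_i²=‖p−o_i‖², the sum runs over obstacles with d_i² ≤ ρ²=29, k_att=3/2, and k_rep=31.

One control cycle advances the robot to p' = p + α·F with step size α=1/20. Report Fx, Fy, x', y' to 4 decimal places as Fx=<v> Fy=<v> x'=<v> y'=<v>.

Fx=-3.9497 Fy=-12.3669 x'=4.8025 y'=9.3817

F_att = 3/2·(g−p) = 3/2·(-3,-8) = (-4.5000,-12.0000)
o1: d²=53 > ρ²=29 → inactive
o2: d²=13 ≤ ρ²=29; F_rep = 31·(3,-2)/13² = (0.5503,-0.3669)
o3: d²=394 > ρ²=29 → inactive
o4: d²=205 > ρ²=29 → inactive
F = F_att + ΣF_rep = (-3.9497,-12.3669)
p' = p + 1/20·F = (4.8025,9.3817)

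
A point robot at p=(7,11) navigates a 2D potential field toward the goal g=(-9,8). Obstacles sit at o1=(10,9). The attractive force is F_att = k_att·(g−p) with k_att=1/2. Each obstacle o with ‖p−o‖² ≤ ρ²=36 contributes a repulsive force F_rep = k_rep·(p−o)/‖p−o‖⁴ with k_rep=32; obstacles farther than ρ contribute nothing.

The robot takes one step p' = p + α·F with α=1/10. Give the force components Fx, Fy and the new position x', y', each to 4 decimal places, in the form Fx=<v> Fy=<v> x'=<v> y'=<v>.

Fx=-8.5680 Fy=-1.1213 x'=6.1432 y'=10.8879

F_att = 1/2·(g−p) = 1/2·(-16,-3) = (-8.0000,-1.5000)
o1: d²=13 ≤ ρ²=36; F_rep = 32·(-3,2)/13² = (-0.5680,0.3787)
F = F_att + ΣF_rep = (-8.5680,-1.1213)
p' = p + 1/10·F = (6.1432,10.8879)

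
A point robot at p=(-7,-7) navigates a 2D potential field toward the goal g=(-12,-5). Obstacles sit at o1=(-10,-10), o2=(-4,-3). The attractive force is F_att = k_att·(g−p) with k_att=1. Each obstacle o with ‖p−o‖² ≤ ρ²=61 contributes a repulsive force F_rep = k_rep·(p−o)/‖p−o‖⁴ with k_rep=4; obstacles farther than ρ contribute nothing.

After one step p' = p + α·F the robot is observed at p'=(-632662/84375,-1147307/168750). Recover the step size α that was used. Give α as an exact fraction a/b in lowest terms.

α = 1/10

F_att = 1·(g−p) = 1·(-5,2) = (-5.0000,2.0000)
o1: d²=18 ≤ ρ²=61; F_rep = 4·(3,3)/18² = (0.0370,0.0370)
o2: d²=25 ≤ ρ²=61; F_rep = 4·(-3,-4)/25² = (-0.0192,-0.0256)
F = F_att + ΣF_rep = (-4.9822,2.0114)
Δp = p'−p = (-0.4982,0.2011); α = Δx/Fx = (-42037/84375) / (-84074/16875) = 1/10
check: Δy/Fy = (33943/168750) / (33943/16875) = 1/10 ✓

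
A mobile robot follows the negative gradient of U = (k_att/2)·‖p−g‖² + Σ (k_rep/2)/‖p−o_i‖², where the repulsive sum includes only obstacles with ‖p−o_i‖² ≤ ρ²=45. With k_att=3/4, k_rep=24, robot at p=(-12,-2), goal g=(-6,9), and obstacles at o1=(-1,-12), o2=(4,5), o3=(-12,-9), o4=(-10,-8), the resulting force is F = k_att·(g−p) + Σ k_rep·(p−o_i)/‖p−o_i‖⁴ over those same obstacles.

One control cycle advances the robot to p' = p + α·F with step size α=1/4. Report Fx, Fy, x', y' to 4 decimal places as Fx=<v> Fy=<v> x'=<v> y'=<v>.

F_att = 3/4·(g−p) = 3/4·(6,11) = (4.5000,8.2500)
o1: d²=221 > ρ²=45 → inactive
o2: d²=305 > ρ²=45 → inactive
o3: d²=49 > ρ²=45 → inactive
o4: d²=40 ≤ ρ²=45; F_rep = 24·(-2,6)/40² = (-0.0300,0.0900)
F = F_att + ΣF_rep = (4.4700,8.3400)
p' = p + 1/4·F = (-10.8825,0.0850)

Fx=4.4700 Fy=8.3400 x'=-10.8825 y'=0.0850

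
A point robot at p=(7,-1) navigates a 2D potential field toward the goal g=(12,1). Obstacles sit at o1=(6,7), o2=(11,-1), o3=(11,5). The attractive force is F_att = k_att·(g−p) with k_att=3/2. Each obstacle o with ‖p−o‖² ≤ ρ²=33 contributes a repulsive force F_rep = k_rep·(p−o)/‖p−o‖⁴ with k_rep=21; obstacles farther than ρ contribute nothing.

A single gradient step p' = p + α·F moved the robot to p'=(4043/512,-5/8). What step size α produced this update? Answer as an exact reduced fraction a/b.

F_att = 3/2·(g−p) = 3/2·(5,2) = (7.5000,3.0000)
o1: d²=65 > ρ²=33 → inactive
o2: d²=16 ≤ ρ²=33; F_rep = 21·(-4,0)/16² = (-0.3281,0.0000)
o3: d²=52 > ρ²=33 → inactive
F = F_att + ΣF_rep = (7.1719,3.0000)
Δp = p'−p = (0.8965,0.3750); α = Δx/Fx = (459/512) / (459/64) = 1/8
check: Δy/Fy = (3/8) / (3) = 1/8 ✓

α = 1/8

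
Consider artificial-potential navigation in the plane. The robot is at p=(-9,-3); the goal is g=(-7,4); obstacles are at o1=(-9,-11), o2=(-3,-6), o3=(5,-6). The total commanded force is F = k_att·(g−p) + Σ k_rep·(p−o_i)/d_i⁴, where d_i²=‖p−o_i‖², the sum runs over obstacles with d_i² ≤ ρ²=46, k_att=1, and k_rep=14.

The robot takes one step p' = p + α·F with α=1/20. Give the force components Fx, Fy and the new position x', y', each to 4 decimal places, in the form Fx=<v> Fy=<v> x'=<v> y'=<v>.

Fx=1.9585 Fy=7.0207 x'=-8.9021 y'=-2.6490

F_att = 1·(g−p) = 1·(2,7) = (2.0000,7.0000)
o1: d²=64 > ρ²=46 → inactive
o2: d²=45 ≤ ρ²=46; F_rep = 14·(-6,3)/45² = (-0.0415,0.0207)
o3: d²=205 > ρ²=46 → inactive
F = F_att + ΣF_rep = (1.9585,7.0207)
p' = p + 1/20·F = (-8.9021,-2.6490)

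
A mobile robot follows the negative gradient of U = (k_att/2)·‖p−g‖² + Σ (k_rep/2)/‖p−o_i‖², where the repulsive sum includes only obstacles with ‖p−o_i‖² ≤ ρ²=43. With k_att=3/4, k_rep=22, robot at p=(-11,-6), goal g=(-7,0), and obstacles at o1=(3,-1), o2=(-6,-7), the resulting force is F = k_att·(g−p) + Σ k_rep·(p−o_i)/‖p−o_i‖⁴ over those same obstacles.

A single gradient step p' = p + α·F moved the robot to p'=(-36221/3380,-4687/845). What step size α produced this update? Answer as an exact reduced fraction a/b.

α = 1/10

F_att = 3/4·(g−p) = 3/4·(4,6) = (3.0000,4.5000)
o1: d²=221 > ρ²=43 → inactive
o2: d²=26 ≤ ρ²=43; F_rep = 22·(-5,1)/26² = (-0.1627,0.0325)
F = F_att + ΣF_rep = (2.8373,4.5325)
Δp = p'−p = (0.2837,0.4533); α = Δx/Fx = (959/3380) / (959/338) = 1/10
check: Δy/Fy = (383/845) / (766/169) = 1/10 ✓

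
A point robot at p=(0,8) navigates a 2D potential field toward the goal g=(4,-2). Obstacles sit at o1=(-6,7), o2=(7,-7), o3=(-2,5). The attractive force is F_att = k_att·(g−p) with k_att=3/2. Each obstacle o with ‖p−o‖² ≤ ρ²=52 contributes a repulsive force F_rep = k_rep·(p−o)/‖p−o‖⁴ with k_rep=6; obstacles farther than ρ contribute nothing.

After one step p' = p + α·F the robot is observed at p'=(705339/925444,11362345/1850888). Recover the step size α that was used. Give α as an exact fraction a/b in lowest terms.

F_att = 3/2·(g−p) = 3/2·(4,-10) = (6.0000,-15.0000)
o1: d²=37 ≤ ρ²=52; F_rep = 6·(6,1)/37² = (0.0263,0.0044)
o2: d²=274 > ρ²=52 → inactive
o3: d²=13 ≤ ρ²=52; F_rep = 6·(2,3)/13² = (0.0710,0.1065)
F = F_att + ΣF_rep = (6.0973,-14.8891)
Δp = p'−p = (0.7622,-1.8611); α = Δx/Fx = (705339/925444) / (1410678/231361) = 1/8
check: Δy/Fy = (-3444759/1850888) / (-3444759/231361) = 1/8 ✓

α = 1/8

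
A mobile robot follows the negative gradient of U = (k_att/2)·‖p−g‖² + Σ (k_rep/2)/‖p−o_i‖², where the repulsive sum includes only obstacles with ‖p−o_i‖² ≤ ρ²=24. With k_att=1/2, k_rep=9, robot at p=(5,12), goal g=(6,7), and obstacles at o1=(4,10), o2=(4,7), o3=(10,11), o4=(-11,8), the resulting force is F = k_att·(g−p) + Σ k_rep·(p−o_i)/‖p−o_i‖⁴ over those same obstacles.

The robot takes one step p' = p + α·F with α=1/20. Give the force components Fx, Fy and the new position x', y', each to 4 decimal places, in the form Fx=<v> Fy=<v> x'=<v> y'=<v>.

Fx=0.8600 Fy=-1.7800 x'=5.0430 y'=11.9110

F_att = 1/2·(g−p) = 1/2·(1,-5) = (0.5000,-2.5000)
o1: d²=5 ≤ ρ²=24; F_rep = 9·(1,2)/5² = (0.3600,0.7200)
o2: d²=26 > ρ²=24 → inactive
o3: d²=26 > ρ²=24 → inactive
o4: d²=272 > ρ²=24 → inactive
F = F_att + ΣF_rep = (0.8600,-1.7800)
p' = p + 1/20·F = (5.0430,11.9110)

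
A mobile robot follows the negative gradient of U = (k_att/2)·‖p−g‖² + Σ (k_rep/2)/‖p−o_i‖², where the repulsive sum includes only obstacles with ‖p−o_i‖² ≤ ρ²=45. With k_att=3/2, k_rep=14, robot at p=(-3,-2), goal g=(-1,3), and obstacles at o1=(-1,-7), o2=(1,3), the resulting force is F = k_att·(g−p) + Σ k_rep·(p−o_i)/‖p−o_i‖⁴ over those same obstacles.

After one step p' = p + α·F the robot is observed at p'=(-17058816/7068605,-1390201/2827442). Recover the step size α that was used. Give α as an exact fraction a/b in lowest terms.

α = 1/5

F_att = 3/2·(g−p) = 3/2·(2,5) = (3.0000,7.5000)
o1: d²=29 ≤ ρ²=45; F_rep = 14·(-2,5)/29² = (-0.0333,0.0832)
o2: d²=41 ≤ ρ²=45; F_rep = 14·(-4,-5)/41² = (-0.0333,-0.0416)
F = F_att + ΣF_rep = (2.9334,7.5416)
Δp = p'−p = (0.5867,1.5083); α = Δx/Fx = (4146999/7068605) / (4146999/1413721) = 1/5
check: Δy/Fy = (4264683/2827442) / (21323415/2827442) = 1/5 ✓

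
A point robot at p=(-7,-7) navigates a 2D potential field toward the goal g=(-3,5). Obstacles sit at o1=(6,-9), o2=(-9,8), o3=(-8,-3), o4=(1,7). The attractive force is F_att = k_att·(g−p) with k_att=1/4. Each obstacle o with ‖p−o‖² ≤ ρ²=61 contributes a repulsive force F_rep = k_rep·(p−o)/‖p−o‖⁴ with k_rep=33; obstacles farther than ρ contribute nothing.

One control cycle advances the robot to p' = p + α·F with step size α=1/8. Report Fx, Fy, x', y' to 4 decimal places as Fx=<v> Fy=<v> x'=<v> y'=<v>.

F_att = 1/4·(g−p) = 1/4·(4,12) = (1.0000,3.0000)
o1: d²=173 > ρ²=61 → inactive
o2: d²=229 > ρ²=61 → inactive
o3: d²=17 ≤ ρ²=61; F_rep = 33·(1,-4)/17² = (0.1142,-0.4567)
o4: d²=260 > ρ²=61 → inactive
F = F_att + ΣF_rep = (1.1142,2.5433)
p' = p + 1/8·F = (-6.8607,-6.6821)

Fx=1.1142 Fy=2.5433 x'=-6.8607 y'=-6.6821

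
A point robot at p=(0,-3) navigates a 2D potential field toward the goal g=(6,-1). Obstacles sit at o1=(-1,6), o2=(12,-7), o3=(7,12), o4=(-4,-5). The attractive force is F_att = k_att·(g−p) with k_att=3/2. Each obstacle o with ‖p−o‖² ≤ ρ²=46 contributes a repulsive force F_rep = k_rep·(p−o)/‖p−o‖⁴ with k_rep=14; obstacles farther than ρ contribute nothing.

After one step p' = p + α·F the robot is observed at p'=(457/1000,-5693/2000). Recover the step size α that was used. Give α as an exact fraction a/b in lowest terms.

α = 1/20

F_att = 3/2·(g−p) = 3/2·(6,2) = (9.0000,3.0000)
o1: d²=82 > ρ²=46 → inactive
o2: d²=160 > ρ²=46 → inactive
o3: d²=274 > ρ²=46 → inactive
o4: d²=20 ≤ ρ²=46; F_rep = 14·(4,2)/20² = (0.1400,0.0700)
F = F_att + ΣF_rep = (9.1400,3.0700)
Δp = p'−p = (0.4570,0.1535); α = Δx/Fx = (457/1000) / (457/50) = 1/20
check: Δy/Fy = (307/2000) / (307/100) = 1/20 ✓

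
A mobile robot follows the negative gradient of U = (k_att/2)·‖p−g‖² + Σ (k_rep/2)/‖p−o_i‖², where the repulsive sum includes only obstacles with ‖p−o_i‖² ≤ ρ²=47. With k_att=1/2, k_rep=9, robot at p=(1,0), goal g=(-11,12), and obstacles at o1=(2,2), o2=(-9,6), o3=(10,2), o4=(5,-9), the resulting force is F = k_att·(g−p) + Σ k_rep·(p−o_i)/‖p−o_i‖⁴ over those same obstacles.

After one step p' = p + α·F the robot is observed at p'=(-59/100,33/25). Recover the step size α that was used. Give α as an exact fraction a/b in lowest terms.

α = 1/4

F_att = 1/2·(g−p) = 1/2·(-12,12) = (-6.0000,6.0000)
o1: d²=5 ≤ ρ²=47; F_rep = 9·(-1,-2)/5² = (-0.3600,-0.7200)
o2: d²=136 > ρ²=47 → inactive
o3: d²=85 > ρ²=47 → inactive
o4: d²=97 > ρ²=47 → inactive
F = F_att + ΣF_rep = (-6.3600,5.2800)
Δp = p'−p = (-1.5900,1.3200); α = Δx/Fx = (-159/100) / (-159/25) = 1/4
check: Δy/Fy = (33/25) / (132/25) = 1/4 ✓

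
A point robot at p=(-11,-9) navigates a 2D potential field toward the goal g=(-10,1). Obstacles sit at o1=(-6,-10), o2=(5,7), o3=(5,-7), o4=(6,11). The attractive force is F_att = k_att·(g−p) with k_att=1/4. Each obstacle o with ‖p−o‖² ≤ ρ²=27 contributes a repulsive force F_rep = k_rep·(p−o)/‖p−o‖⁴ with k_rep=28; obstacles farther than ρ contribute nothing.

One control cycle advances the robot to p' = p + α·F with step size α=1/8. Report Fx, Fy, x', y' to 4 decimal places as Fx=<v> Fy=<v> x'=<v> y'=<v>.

Fx=0.0429 Fy=2.5414 x'=-10.9946 y'=-8.6823

F_att = 1/4·(g−p) = 1/4·(1,10) = (0.2500,2.5000)
o1: d²=26 ≤ ρ²=27; F_rep = 28·(-5,1)/26² = (-0.2071,0.0414)
o2: d²=512 > ρ²=27 → inactive
o3: d²=260 > ρ²=27 → inactive
o4: d²=689 > ρ²=27 → inactive
F = F_att + ΣF_rep = (0.0429,2.5414)
p' = p + 1/8·F = (-10.9946,-8.6823)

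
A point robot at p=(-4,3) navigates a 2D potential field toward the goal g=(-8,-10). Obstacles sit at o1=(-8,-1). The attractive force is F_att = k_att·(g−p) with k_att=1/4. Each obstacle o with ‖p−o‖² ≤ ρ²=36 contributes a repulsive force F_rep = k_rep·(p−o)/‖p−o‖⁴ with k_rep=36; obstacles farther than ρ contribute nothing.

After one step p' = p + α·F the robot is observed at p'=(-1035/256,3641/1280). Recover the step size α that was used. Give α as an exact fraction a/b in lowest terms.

α = 1/20

F_att = 1/4·(g−p) = 1/4·(-4,-13) = (-1.0000,-3.2500)
o1: d²=32 ≤ ρ²=36; F_rep = 36·(4,4)/32² = (0.1406,0.1406)
F = F_att + ΣF_rep = (-0.8594,-3.1094)
Δp = p'−p = (-0.0430,-0.1555); α = Δx/Fx = (-11/256) / (-55/64) = 1/20
check: Δy/Fy = (-199/1280) / (-199/64) = 1/20 ✓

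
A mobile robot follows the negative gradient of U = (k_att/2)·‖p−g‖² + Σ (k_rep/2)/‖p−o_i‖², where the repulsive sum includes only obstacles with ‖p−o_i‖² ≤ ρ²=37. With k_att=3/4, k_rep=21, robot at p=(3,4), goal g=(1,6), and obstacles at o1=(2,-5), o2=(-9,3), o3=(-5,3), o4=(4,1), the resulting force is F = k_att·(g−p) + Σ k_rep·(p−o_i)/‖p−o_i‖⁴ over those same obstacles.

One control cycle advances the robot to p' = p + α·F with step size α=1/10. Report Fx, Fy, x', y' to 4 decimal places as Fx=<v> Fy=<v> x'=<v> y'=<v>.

Fx=-1.7100 Fy=2.1300 x'=2.8290 y'=4.2130

F_att = 3/4·(g−p) = 3/4·(-2,2) = (-1.5000,1.5000)
o1: d²=82 > ρ²=37 → inactive
o2: d²=145 > ρ²=37 → inactive
o3: d²=65 > ρ²=37 → inactive
o4: d²=10 ≤ ρ²=37; F_rep = 21·(-1,3)/10² = (-0.2100,0.6300)
F = F_att + ΣF_rep = (-1.7100,2.1300)
p' = p + 1/10·F = (2.8290,4.2130)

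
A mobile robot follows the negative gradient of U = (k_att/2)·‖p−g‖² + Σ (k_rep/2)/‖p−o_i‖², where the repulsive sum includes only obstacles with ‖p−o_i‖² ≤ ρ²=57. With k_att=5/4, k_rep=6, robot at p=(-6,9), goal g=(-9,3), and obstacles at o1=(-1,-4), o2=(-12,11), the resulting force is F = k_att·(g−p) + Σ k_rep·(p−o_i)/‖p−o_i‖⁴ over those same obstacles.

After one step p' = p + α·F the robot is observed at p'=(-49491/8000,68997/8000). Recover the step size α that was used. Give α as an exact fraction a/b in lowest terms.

α = 1/20

F_att = 5/4·(g−p) = 5/4·(-3,-6) = (-3.7500,-7.5000)
o1: d²=194 > ρ²=57 → inactive
o2: d²=40 ≤ ρ²=57; F_rep = 6·(6,-2)/40² = (0.0225,-0.0075)
F = F_att + ΣF_rep = (-3.7275,-7.5075)
Δp = p'−p = (-0.1864,-0.3754); α = Δx/Fx = (-1491/8000) / (-1491/400) = 1/20
check: Δy/Fy = (-3003/8000) / (-3003/400) = 1/20 ✓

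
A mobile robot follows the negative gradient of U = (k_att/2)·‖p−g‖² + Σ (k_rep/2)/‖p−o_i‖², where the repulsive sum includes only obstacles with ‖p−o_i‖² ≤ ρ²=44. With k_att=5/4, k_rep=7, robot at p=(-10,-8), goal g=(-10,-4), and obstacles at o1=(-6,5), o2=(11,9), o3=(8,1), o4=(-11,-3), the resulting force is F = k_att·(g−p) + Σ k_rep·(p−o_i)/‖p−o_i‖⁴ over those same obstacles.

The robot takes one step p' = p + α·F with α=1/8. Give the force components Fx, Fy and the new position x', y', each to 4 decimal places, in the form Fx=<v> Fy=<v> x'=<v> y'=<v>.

F_att = 5/4·(g−p) = 5/4·(0,4) = (0.0000,5.0000)
o1: d²=185 > ρ²=44 → inactive
o2: d²=730 > ρ²=44 → inactive
o3: d²=405 > ρ²=44 → inactive
o4: d²=26 ≤ ρ²=44; F_rep = 7·(1,-5)/26² = (0.0104,-0.0518)
F = F_att + ΣF_rep = (0.0104,4.9482)
p' = p + 1/8·F = (-9.9987,-7.3815)

Fx=0.0104 Fy=4.9482 x'=-9.9987 y'=-7.3815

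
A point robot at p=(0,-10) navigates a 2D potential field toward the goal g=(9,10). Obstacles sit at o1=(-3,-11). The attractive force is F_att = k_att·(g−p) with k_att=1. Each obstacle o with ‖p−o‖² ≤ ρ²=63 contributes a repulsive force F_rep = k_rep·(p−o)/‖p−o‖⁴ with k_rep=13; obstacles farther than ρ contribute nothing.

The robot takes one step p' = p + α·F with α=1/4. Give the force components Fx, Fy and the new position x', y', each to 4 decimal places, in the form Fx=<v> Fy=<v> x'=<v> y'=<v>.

F_att = 1·(g−p) = 1·(9,20) = (9.0000,20.0000)
o1: d²=10 ≤ ρ²=63; F_rep = 13·(3,1)/10² = (0.3900,0.1300)
F = F_att + ΣF_rep = (9.3900,20.1300)
p' = p + 1/4·F = (2.3475,-4.9675)

Fx=9.3900 Fy=20.1300 x'=2.3475 y'=-4.9675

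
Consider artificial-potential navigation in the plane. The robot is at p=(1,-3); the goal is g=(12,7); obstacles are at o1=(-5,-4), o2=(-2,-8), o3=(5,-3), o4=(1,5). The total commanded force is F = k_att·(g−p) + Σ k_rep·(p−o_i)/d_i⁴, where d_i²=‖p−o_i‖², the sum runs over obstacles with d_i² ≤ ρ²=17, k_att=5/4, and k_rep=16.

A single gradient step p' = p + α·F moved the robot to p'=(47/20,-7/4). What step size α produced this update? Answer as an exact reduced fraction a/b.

F_att = 5/4·(g−p) = 5/4·(11,10) = (13.7500,12.5000)
o1: d²=37 > ρ²=17 → inactive
o2: d²=34 > ρ²=17 → inactive
o3: d²=16 ≤ ρ²=17; F_rep = 16·(-4,0)/16² = (-0.2500,0.0000)
o4: d²=64 > ρ²=17 → inactive
F = F_att + ΣF_rep = (13.5000,12.5000)
Δp = p'−p = (1.3500,1.2500); α = Δx/Fx = (27/20) / (27/2) = 1/10
check: Δy/Fy = (5/4) / (25/2) = 1/10 ✓

α = 1/10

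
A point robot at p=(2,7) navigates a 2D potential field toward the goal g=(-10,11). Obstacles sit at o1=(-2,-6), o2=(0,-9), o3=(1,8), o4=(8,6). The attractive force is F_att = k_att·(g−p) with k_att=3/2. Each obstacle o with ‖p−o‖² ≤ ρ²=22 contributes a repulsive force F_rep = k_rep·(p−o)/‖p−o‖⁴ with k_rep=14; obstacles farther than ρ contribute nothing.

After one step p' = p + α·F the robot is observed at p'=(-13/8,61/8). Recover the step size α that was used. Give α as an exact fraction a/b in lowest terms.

F_att = 3/2·(g−p) = 3/2·(-12,4) = (-18.0000,6.0000)
o1: d²=185 > ρ²=22 → inactive
o2: d²=260 > ρ²=22 → inactive
o3: d²=2 ≤ ρ²=22; F_rep = 14·(1,-1)/2² = (3.5000,-3.5000)
o4: d²=37 > ρ²=22 → inactive
F = F_att + ΣF_rep = (-14.5000,2.5000)
Δp = p'−p = (-3.6250,0.6250); α = Δx/Fx = (-29/8) / (-29/2) = 1/4
check: Δy/Fy = (5/8) / (5/2) = 1/4 ✓

α = 1/4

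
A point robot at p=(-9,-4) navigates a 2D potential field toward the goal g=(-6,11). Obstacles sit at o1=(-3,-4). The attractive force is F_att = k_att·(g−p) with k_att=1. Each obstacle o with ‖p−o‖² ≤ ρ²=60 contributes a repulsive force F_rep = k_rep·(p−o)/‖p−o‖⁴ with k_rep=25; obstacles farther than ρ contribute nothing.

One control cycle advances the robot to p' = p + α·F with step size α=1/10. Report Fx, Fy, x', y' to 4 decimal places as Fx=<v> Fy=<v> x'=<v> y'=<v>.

F_att = 1·(g−p) = 1·(3,15) = (3.0000,15.0000)
o1: d²=36 ≤ ρ²=60; F_rep = 25·(-6,0)/36² = (-0.1157,0.0000)
F = F_att + ΣF_rep = (2.8843,15.0000)
p' = p + 1/10·F = (-8.7116,-2.5000)

Fx=2.8843 Fy=15.0000 x'=-8.7116 y'=-2.5000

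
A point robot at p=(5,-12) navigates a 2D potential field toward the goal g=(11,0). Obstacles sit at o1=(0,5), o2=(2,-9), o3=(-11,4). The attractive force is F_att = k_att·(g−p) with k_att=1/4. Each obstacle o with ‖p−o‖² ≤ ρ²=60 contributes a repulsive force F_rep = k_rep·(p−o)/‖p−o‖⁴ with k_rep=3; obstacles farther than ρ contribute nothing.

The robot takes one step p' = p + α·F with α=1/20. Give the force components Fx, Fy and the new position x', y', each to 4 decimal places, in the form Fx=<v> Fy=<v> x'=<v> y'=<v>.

F_att = 1/4·(g−p) = 1/4·(6,12) = (1.5000,3.0000)
o1: d²=314 > ρ²=60 → inactive
o2: d²=18 ≤ ρ²=60; F_rep = 3·(3,-3)/18² = (0.0278,-0.0278)
o3: d²=512 > ρ²=60 → inactive
F = F_att + ΣF_rep = (1.5278,2.9722)
p' = p + 1/20·F = (5.0764,-11.8514)

Fx=1.5278 Fy=2.9722 x'=5.0764 y'=-11.8514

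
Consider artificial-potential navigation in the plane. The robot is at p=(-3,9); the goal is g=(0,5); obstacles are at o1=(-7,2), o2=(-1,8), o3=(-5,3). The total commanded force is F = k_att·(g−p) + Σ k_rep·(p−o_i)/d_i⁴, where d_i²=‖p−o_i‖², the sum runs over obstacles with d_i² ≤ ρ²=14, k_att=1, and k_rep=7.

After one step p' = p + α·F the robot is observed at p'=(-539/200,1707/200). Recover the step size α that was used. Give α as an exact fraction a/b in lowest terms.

F_att = 1·(g−p) = 1·(3,-4) = (3.0000,-4.0000)
o1: d²=65 > ρ²=14 → inactive
o2: d²=5 ≤ ρ²=14; F_rep = 7·(-2,1)/5² = (-0.5600,0.2800)
o3: d²=40 > ρ²=14 → inactive
F = F_att + ΣF_rep = (2.4400,-3.7200)
Δp = p'−p = (0.3050,-0.4650); α = Δx/Fx = (61/200) / (61/25) = 1/8
check: Δy/Fy = (-93/200) / (-93/25) = 1/8 ✓

α = 1/8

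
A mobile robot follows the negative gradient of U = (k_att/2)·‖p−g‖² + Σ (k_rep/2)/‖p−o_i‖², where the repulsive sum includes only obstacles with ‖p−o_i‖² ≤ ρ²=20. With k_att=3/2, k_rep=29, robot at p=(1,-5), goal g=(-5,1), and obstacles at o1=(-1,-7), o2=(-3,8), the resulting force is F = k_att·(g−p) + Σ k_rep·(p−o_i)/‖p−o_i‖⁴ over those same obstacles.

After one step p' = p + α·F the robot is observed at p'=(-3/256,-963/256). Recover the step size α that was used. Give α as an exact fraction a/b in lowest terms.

α = 1/8

F_att = 3/2·(g−p) = 3/2·(-6,6) = (-9.0000,9.0000)
o1: d²=8 ≤ ρ²=20; F_rep = 29·(2,2)/8² = (0.9062,0.9062)
o2: d²=185 > ρ²=20 → inactive
F = F_att + ΣF_rep = (-8.0938,9.9062)
Δp = p'−p = (-1.0117,1.2383); α = Δx/Fx = (-259/256) / (-259/32) = 1/8
check: Δy/Fy = (317/256) / (317/32) = 1/8 ✓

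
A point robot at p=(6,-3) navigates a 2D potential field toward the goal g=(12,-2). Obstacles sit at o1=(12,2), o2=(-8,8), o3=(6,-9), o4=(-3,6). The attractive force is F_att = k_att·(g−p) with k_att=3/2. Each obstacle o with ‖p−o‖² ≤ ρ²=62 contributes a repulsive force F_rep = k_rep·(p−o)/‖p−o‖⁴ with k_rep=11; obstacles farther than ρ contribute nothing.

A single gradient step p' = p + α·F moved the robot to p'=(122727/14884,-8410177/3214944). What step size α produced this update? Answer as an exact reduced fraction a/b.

F_att = 3/2·(g−p) = 3/2·(6,1) = (9.0000,1.5000)
o1: d²=61 ≤ ρ²=62; F_rep = 11·(-6,-5)/61² = (-0.0177,-0.0148)
o2: d²=317 > ρ²=62 → inactive
o3: d²=36 ≤ ρ²=62; F_rep = 11·(0,6)/36² = (0.0000,0.0509)
o4: d²=162 > ρ²=62 → inactive
F = F_att + ΣF_rep = (8.9823,1.5361)
Δp = p'−p = (2.2456,0.3840); α = Δx/Fx = (33423/14884) / (33423/3721) = 1/4
check: Δy/Fy = (1234655/3214944) / (1234655/803736) = 1/4 ✓

α = 1/4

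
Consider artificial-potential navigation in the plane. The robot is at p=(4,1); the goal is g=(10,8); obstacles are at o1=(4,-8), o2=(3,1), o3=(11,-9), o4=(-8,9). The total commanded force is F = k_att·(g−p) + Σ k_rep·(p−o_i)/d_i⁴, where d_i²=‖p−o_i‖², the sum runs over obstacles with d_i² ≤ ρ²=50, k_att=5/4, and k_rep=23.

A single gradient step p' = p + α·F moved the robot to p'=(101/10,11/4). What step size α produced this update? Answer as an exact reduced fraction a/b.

F_att = 5/4·(g−p) = 5/4·(6,7) = (7.5000,8.7500)
o1: d²=81 > ρ²=50 → inactive
o2: d²=1 ≤ ρ²=50; F_rep = 23·(1,0)/1² = (23.0000,0.0000)
o3: d²=149 > ρ²=50 → inactive
o4: d²=208 > ρ²=50 → inactive
F = F_att + ΣF_rep = (30.5000,8.7500)
Δp = p'−p = (6.1000,1.7500); α = Δx/Fx = (61/10) / (61/2) = 1/5
check: Δy/Fy = (7/4) / (35/4) = 1/5 ✓

α = 1/5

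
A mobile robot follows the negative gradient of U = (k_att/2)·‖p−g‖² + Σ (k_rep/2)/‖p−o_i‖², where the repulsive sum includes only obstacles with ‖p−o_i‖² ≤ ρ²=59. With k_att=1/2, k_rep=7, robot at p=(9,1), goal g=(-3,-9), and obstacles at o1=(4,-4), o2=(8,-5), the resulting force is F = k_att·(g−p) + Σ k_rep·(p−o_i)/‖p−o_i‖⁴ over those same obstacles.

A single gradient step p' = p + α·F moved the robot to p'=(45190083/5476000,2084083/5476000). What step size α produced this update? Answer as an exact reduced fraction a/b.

F_att = 1/2·(g−p) = 1/2·(-12,-10) = (-6.0000,-5.0000)
o1: d²=50 ≤ ρ²=59; F_rep = 7·(5,5)/50² = (0.0140,0.0140)
o2: d²=37 ≤ ρ²=59; F_rep = 7·(1,6)/37² = (0.0051,0.0307)
F = F_att + ΣF_rep = (-5.9809,-4.9553)
Δp = p'−p = (-0.7476,-0.6194); α = Δx/Fx = (-4093917/5476000) / (-4093917/684500) = 1/8
check: Δy/Fy = (-3391917/5476000) / (-3391917/684500) = 1/8 ✓

α = 1/8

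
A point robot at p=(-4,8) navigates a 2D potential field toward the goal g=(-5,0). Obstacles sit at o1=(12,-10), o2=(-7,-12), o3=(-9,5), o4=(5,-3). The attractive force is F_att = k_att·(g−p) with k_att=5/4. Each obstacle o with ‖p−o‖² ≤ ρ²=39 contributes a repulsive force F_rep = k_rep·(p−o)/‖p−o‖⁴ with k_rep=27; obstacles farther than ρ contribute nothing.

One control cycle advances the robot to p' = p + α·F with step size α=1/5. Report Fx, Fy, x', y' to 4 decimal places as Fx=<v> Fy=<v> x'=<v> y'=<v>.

F_att = 5/4·(g−p) = 5/4·(-1,-8) = (-1.2500,-10.0000)
o1: d²=580 > ρ²=39 → inactive
o2: d²=409 > ρ²=39 → inactive
o3: d²=34 ≤ ρ²=39; F_rep = 27·(5,3)/34² = (0.1168,0.0701)
o4: d²=202 > ρ²=39 → inactive
F = F_att + ΣF_rep = (-1.1332,-9.9299)
p' = p + 1/5·F = (-4.2266,6.0140)

Fx=-1.1332 Fy=-9.9299 x'=-4.2266 y'=6.0140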